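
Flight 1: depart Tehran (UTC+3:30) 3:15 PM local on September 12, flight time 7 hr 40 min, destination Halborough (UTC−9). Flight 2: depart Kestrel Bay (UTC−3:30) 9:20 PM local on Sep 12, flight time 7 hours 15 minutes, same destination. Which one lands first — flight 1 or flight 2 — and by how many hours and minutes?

Flight 1 in UTC: 3:15 PM − 3:30 = 11:45 AM on Sep 12.
+7 hours 40 minutes → arrive 7:25 PM UTC on Sep 12.
Flight 2 in UTC: 9:20 PM + 3:30 = 12:50 AM on Sep 13.
+7 hours and 15 minutes → arrive 8:05 AM UTC on Sep 13.
Flight 1 lands earlier by 12 hours 40 minutes.

the first, by 12 hours 40 minutes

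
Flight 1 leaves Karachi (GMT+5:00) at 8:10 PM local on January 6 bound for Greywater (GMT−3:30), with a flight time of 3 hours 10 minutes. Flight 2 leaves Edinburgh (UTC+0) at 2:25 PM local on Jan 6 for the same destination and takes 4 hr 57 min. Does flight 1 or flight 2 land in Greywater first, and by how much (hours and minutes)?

Flight 1 in UTC: 8:10 PM − 5:00 = 3:10 PM on Jan 6.
+3 hours 10 minutes → arrive 6:20 PM UTC on Jan 6.
Flight 2 departs at 2:25 PM UTC (Jan 6).
+4 hours 57 minutes → arrive 7:22 PM UTC on Jan 6.
Flight 1 lands earlier by 1 hour 2 minutes.

the first, by 1 hour 2 minutes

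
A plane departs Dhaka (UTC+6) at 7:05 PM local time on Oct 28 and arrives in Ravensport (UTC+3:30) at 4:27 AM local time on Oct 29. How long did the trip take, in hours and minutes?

11 hours 52 minutes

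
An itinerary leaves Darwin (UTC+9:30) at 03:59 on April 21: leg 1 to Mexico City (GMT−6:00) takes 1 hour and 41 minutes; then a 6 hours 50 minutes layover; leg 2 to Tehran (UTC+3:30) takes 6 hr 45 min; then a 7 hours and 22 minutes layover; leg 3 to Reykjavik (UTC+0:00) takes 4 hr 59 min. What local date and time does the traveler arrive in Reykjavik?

Convert departure to UTC: 03:59 − 9:30 = 18:29 UTC on Apr 20.
Add 1 hour and 41 minutes leg 1 → 20:10 UTC.
Add 6 hours and 50 minutes layover in Mexico City → 03:00 UTC (Apr 21).
Add 6 hours 45 minutes leg 2 → 09:45 UTC.
Add 7 hours and 22 minutes layover in Tehran → 17:07 UTC.
Add 4 hours and 59 minutes leg 3 → 22:06 UTC.
Reykjavik is UTC+0, so local arrival is the same: 22:06 on Apr 21.

22:06 on April 21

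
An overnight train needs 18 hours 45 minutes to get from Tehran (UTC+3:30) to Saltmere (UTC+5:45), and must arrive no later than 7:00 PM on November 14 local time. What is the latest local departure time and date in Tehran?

10:00 PM on November 13

Target arrival in UTC: 7:00 PM − 5:45 = 1:15 PM on Nov 14.
Subtract 18 hours and 45 minutes → departure 6:30 PM UTC on Nov 13.
Tehran is UTC+3:30: 6:30 PM + 3:30 = 10:00 PM on Nov 13.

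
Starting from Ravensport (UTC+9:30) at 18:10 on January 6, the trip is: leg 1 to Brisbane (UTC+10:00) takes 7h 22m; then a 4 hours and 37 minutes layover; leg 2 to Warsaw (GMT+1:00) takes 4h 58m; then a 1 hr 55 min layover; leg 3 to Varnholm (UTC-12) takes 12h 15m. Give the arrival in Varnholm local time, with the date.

03:47 on Jan 7

Convert departure to UTC: 18:10 − 9:30 = 08:40 UTC on Jan 6.
Add 7 hours and 22 minutes leg 1 → 16:02 UTC.
Add 4 hours and 37 minutes layover in Brisbane → 20:39 UTC.
Add 4 hours and 58 minutes leg 2 → 01:37 UTC (Jan 7).
Add 1 hour 55 minutes layover in Warsaw → 03:32 UTC.
Add 12 hours 15 minutes leg 3 → 15:47 UTC.
Varnholm is UTC−12:00, so local arrival = 15:47 − 12:00 = 03:47 on Jan 7.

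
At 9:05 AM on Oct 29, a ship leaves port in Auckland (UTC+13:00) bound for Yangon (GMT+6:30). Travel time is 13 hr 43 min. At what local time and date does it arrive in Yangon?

4:18 PM on October 29

Yangon is 6:30 behind Auckland.
After 13 hours and 43 minutes it is 10:48 PM in Auckland.
Shift by the zone difference: 10:48 PM − 6:30 = 4:18 PM on Oct 29 in Yangon.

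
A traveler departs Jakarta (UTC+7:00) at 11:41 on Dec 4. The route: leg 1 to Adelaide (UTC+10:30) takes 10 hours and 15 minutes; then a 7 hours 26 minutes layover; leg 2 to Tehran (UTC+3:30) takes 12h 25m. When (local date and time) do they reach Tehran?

14:17 on December 5

Convert departure to UTC: 11:41 − 7:00 = 04:41 UTC on Dec 4.
Add 10 hours and 15 minutes leg 1 → 14:56 UTC.
Add 7 hours and 26 minutes layover in Adelaide → 22:22 UTC.
Add 12 hours 25 minutes leg 2 → 10:47 UTC (Dec 5).
Tehran is UTC+3:30, so local arrival = 10:47 + 3:30 = 14:17 on Dec 5.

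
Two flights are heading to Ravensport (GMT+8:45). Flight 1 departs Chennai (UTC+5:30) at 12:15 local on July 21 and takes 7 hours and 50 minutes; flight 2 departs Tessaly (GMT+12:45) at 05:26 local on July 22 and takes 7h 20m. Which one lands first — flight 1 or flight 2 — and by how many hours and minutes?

Flight 1 in UTC: 12:15 − 5:30 = 06:45 on Jul 21.
+7 hours and 50 minutes → arrive 14:35 UTC on Jul 21.
Flight 2 in UTC: 05:26 − 12:45 = 16:41 on Jul 21.
+7 hours and 20 minutes → arrive 00:01 UTC on Jul 22.
Flight 1 lands earlier by 9 hours 26 minutes.

the first, by 9 hours 26 minutes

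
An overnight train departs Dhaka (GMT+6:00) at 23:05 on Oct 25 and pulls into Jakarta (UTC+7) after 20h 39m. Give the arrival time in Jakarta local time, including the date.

20:44 on October 26

Convert departure to UTC: 23:05 − 6:00 = 17:05 UTC on Oct 25.
Add 20 hours and 39 minutes travel time → 13:44 UTC (Oct 26).
Jakarta is UTC+7:00, so local arrival = 13:44 + 7:00 = 20:44 on Oct 26.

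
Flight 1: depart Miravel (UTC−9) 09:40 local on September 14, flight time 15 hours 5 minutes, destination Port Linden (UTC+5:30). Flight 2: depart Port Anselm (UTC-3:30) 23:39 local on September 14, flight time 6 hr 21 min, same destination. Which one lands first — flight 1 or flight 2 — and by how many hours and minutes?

the second, by 15 minutes

Flight 1 in UTC: 09:40 + 9:00 = 18:40 on Sep 14.
+15 hours 5 minutes → arrive 09:45 UTC on Sep 15.
Flight 2 in UTC: 23:39 + 3:30 = 03:09 on Sep 15.
+6 hours and 21 minutes → arrive 09:30 UTC on Sep 15.
Flight 2 lands earlier by 15 minutes.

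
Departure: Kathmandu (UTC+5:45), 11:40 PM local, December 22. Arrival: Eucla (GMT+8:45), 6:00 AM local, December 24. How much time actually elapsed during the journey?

Eucla is 3:00 ahead of Kathmandu.
Clock-face elapsed time (ignoring zones) is 30 hours 20 minutes.
Actual elapsed = 30 hours 20 minutes − 3:00 = 27 hours 20 minutes.

27 hours 20 minutes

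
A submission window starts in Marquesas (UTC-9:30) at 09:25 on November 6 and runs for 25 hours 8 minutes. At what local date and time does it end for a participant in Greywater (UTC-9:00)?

11:03 on November 7

Greywater is 0:30 ahead of Marquesas.
After 25 hours 8 minutes it is 10:33 (Nov 7) in Marquesas.
Shift by the zone difference: 10:33 + 0:30 = 11:03 on Nov 7 in Greywater.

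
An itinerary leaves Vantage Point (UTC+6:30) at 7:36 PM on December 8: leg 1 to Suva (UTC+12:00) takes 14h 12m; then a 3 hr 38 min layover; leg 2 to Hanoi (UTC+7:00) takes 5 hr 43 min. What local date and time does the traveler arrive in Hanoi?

Convert departure to UTC: 7:36 PM − 6:30 = 1:06 PM UTC on Dec 8.
Add 14 hours and 12 minutes leg 1 → 3:18 AM UTC (Dec 9).
Add 3 hours and 38 minutes layover in Suva → 6:56 AM UTC.
Add 5 hours 43 minutes leg 2 → 12:39 PM UTC.
Hanoi is UTC+7:00, so local arrival = 12:39 PM + 7:00 = 7:39 PM on Dec 9.

7:39 PM on December 9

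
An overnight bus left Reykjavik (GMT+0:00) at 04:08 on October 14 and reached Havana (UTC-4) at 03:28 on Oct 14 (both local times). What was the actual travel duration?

3 hours 20 minutes

Departure is already UTC: 04:08 on Oct 14.
Arrival in UTC: 03:28 + 4:00 = 07:28 on Oct 14.
Elapsed = 07:28 − 04:08 = 3 hours 20 minutes.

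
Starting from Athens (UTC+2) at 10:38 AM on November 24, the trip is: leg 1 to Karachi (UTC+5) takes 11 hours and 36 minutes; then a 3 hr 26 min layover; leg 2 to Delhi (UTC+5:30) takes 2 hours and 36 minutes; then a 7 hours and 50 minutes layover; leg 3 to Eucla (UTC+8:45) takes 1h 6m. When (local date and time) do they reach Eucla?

Convert departure to UTC: 10:38 AM − 2:00 = 8:38 AM UTC on Nov 24.
Add 11 hours 36 minutes leg 1 → 8:14 PM UTC.
Add 3 hours 26 minutes layover in Karachi → 11:40 PM UTC.
Add 2 hours 36 minutes leg 2 → 2:16 AM UTC (Nov 25).
Add 7 hours and 50 minutes layover in Delhi → 10:06 AM UTC.
Add 1 hour and 6 minutes leg 3 → 11:12 AM UTC.
Eucla is UTC+8:45, so local arrival = 11:12 AM + 8:45 = 7:57 PM on Nov 25.

7:57 PM on Nov 25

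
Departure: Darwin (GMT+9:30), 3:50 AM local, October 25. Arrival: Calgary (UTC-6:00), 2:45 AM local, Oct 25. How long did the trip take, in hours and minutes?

14 hours 25 minutes

Calgary is 15:30 behind Darwin.
Clock-face elapsed time (ignoring zones) is −1 hour 5 minutes.
Actual elapsed = −1 hour 5 minutes + 15:30 = 14 hours 25 minutes.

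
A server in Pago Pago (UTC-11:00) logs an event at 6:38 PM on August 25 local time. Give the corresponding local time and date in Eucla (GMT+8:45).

Eucla is 19:45 ahead of Pago Pago.
Shift by the zone difference: 6:38 PM + 19:45 = 2:23 PM on Aug 26 in Eucla.

2:23 PM on Aug 26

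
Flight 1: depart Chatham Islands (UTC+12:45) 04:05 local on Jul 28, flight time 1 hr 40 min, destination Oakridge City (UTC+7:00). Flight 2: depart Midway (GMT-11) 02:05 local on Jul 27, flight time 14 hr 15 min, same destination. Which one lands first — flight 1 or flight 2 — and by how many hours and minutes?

Flight 1 in UTC: 04:05 − 12:45 = 15:20 on Jul 27.
+1 hour and 40 minutes → arrive 17:00 UTC on Jul 27.
Flight 2 in UTC: 02:05 + 11:00 = 13:05 on Jul 27.
+14 hours and 15 minutes → arrive 03:20 UTC on Jul 28.
Flight 1 lands earlier by 10 hours 20 minutes.

the first, by 10 hours 20 minutes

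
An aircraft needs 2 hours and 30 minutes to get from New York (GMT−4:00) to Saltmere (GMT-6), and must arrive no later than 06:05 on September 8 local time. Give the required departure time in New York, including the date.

Target arrival in UTC: 06:05 + 6:00 = 12:05 on Sep 8.
Subtract 2 hours and 30 minutes → departure 09:35 UTC on Sep 8.
New York is UTC−4:00: 09:35 − 4:00 = 05:35 on Sep 8.

05:35 on September 8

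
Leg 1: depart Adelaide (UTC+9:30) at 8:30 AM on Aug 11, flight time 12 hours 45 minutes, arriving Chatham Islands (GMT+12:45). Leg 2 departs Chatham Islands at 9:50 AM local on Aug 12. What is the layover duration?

9 hours 20 minutes

Convert departure to UTC: 8:30 AM − 9:30 = 11:00 PM UTC on Aug 10.
Add 12 hours 45 minutes flight time → 11:45 AM UTC (Aug 11).
Chatham Islands is UTC+12:45, so local arrival = 11:45 AM + 12:45 = 12:30 AM on Aug 12.
Layover = 9:50 AM − 12:30 AM = 9 hours 20 minutes.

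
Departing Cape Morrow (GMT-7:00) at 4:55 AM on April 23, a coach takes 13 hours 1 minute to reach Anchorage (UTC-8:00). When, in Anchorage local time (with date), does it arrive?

Convert departure to UTC: 4:55 AM + 7:00 = 11:55 AM UTC on Apr 23.
Add 13 hours and 1 minute travel time → 12:56 AM UTC (Apr 24).
Anchorage is UTC−8:00, so local arrival = 12:56 AM − 8:00 = 4:56 PM on Apr 23.

4:56 PM on April 23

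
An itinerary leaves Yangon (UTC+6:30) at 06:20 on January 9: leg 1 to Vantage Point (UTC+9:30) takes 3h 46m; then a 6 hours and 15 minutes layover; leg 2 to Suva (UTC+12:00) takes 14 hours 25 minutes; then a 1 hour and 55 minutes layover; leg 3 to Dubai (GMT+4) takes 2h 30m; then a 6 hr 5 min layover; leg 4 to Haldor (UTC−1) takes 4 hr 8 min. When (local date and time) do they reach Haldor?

13:54 on January 10

Convert departure to UTC: 06:20 − 6:30 = 23:50 UTC on Jan 8.
Add 3 hours and 46 minutes leg 1 → 03:36 UTC (Jan 9).
Add 6 hours 15 minutes layover in Vantage Point → 09:51 UTC.
Add 14 hours and 25 minutes leg 2 → 00:16 UTC (Jan 10).
Add 1 hour 55 minutes layover in Suva → 02:11 UTC.
Add 2 hours and 30 minutes leg 3 → 04:41 UTC.
Add 6 hours 5 minutes layover in Dubai → 10:46 UTC.
Add 4 hours 8 minutes leg 4 → 14:54 UTC.
Haldor is UTC−1:00, so local arrival = 14:54 − 1:00 = 13:54 on Jan 10.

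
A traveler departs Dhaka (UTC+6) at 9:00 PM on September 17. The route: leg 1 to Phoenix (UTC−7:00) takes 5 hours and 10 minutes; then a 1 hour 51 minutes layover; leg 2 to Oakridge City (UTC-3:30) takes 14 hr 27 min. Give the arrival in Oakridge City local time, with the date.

8:58 AM on September 18

Convert departure to UTC: 9:00 PM − 6:00 = 3:00 PM UTC on Sep 17.
Add 5 hours 10 minutes leg 1 → 8:10 PM UTC.
Add 1 hour and 51 minutes layover in Phoenix → 10:01 PM UTC.
Add 14 hours 27 minutes leg 2 → 12:28 PM UTC (Sep 18).
Oakridge City is UTC−3:30, so local arrival = 12:28 PM − 3:30 = 8:58 AM on Sep 18.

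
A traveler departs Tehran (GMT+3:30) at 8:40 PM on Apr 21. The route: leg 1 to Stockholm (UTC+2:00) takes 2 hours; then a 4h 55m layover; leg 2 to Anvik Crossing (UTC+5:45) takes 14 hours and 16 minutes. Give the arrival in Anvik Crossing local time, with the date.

Convert departure to UTC: 8:40 PM − 3:30 = 5:10 PM UTC on Apr 21.
Add 2 hours leg 1 → 7:10 PM UTC.
Add 4 hours and 55 minutes layover in Stockholm → 12:05 AM UTC (Apr 22).
Add 14 hours and 16 minutes leg 2 → 2:21 PM UTC.
Anvik Crossing is UTC+5:45, so local arrival = 2:21 PM + 5:45 = 8:06 PM on Apr 22.

8:06 PM on April 22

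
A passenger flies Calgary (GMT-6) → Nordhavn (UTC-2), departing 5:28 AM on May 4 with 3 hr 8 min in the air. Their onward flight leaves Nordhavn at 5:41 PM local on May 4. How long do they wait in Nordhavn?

5 hours 5 minutes

Convert departure to UTC: 5:28 AM + 6:00 = 11:28 AM UTC on May 4.
Add 3 hours 8 minutes flight time → 2:36 PM UTC.
Nordhavn is UTC−2:00, so local arrival = 2:36 PM − 2:00 = 12:36 PM on May 4.
Layover = 5:41 PM − 12:36 PM = 5 hours 5 minutes.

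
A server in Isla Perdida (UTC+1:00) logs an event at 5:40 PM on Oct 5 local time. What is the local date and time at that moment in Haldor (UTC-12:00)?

In UTC: 5:40 PM − 1:00 = 4:40 PM on Oct 5.
Haldor is UTC−12:00: 4:40 PM − 12:00 = 4:40 AM on Oct 5.

4:40 AM on October 5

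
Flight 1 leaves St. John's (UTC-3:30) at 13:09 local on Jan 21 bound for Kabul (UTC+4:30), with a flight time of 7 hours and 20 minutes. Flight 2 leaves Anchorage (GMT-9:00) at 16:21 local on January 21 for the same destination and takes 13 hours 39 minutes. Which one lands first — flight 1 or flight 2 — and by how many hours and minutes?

Flight 1 in UTC: 13:09 + 3:30 = 16:39 on Jan 21.
+7 hours and 20 minutes → arrive 23:59 UTC on Jan 21.
Flight 2 in UTC: 16:21 + 9:00 = 01:21 on Jan 22.
+13 hours 39 minutes → arrive 15:00 UTC on Jan 22.
Flight 1 lands earlier by 15 hours 1 minute.

the first, by 15 hours 1 minute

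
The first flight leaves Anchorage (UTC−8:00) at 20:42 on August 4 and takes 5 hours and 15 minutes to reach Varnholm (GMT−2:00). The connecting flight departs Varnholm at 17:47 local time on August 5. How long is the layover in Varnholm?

Convert departure to UTC: 20:42 + 8:00 = 04:42 UTC on Aug 5.
Add 5 hours 15 minutes flight time → 09:57 UTC.
Varnholm is UTC−2:00, so local arrival = 09:57 − 2:00 = 07:57 on Aug 5.
Layover = 17:47 − 07:57 = 9 hours 50 minutes.

9 hours 50 minutes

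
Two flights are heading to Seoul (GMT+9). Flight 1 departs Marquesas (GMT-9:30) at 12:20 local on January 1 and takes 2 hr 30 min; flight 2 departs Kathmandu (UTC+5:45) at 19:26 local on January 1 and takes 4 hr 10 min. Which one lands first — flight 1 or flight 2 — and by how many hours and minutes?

the second, by 6 hours 29 minutes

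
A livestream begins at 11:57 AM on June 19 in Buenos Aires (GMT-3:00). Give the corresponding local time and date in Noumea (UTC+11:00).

1:57 AM on June 20

Noumea is 14:00 ahead of Buenos Aires.
Shift by the zone difference: 11:57 AM + 14:00 = 1:57 AM on Jun 20 in Noumea.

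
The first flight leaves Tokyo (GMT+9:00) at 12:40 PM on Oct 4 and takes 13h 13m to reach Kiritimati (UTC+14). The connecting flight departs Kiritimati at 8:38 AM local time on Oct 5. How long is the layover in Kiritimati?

Convert departure to UTC: 12:40 PM − 9:00 = 3:40 AM UTC on Oct 4.
Add 13 hours and 13 minutes flight time → 4:53 PM UTC.
Kiritimati is UTC+14:00, so local arrival = 4:53 PM + 14:00 = 6:53 AM on Oct 5.
Layover = 8:38 AM − 6:53 AM = 1 hour 45 minutes.

1 hour 45 minutes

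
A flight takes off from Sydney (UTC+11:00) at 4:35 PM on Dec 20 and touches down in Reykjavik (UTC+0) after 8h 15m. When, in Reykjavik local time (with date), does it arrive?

Convert departure to UTC: 4:35 PM − 11:00 = 5:35 AM UTC on Dec 20.
Add 8 hours and 15 minutes travel time → 1:50 PM UTC.
Reykjavik is UTC+0, so local arrival is the same: 1:50 PM on Dec 20.

1:50 PM on December 20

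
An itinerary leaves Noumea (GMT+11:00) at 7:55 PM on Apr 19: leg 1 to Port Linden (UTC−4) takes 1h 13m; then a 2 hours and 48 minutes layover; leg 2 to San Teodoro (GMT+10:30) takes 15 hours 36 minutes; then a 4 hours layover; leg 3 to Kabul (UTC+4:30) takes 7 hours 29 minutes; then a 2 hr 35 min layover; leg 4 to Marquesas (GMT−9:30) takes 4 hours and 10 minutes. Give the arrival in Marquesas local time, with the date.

1:16 PM on Apr 20

Convert departure to UTC: 7:55 PM − 11:00 = 8:55 AM UTC on Apr 19.
Add 1 hour 13 minutes leg 1 → 10:08 AM UTC.
Add 2 hours 48 minutes layover in Port Linden → 12:56 PM UTC.
Add 15 hours 36 minutes leg 2 → 4:32 AM UTC (Apr 20).
Add 4 hours layover in San Teodoro → 8:32 AM UTC.
Add 7 hours 29 minutes leg 3 → 4:01 PM UTC.
Add 2 hours and 35 minutes layover in Kabul → 6:36 PM UTC.
Add 4 hours and 10 minutes leg 4 → 10:46 PM UTC.
Marquesas is UTC−9:30, so local arrival = 10:46 PM − 9:30 = 1:16 PM on Apr 20.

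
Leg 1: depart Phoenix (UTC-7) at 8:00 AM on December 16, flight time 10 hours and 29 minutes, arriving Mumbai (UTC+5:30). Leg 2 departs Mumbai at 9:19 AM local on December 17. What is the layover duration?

Convert departure to UTC: 8:00 AM + 7:00 = 3:00 PM UTC on Dec 16.
Add 10 hours and 29 minutes flight time → 1:29 AM UTC (Dec 17).
Mumbai is UTC+5:30, so local arrival = 1:29 AM + 5:30 = 6:59 AM on Dec 17.
Layover = 9:19 AM − 6:59 AM = 2 hours 20 minutes.

2 hours 20 minutes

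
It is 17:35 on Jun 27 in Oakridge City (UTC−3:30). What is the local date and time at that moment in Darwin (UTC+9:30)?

In UTC: 17:35 + 3:30 = 21:05 on Jun 27.
Darwin is UTC+9:30: 21:05 + 9:30 = 06:35 on Jun 28.

06:35 on June 28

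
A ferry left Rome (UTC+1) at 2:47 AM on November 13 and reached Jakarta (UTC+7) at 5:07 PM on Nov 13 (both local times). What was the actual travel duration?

Departure in UTC: 2:47 AM − 1:00 = 1:47 AM on Nov 13.
Arrival in UTC: 5:07 PM − 7:00 = 10:07 AM on Nov 13.
Elapsed = 10:07 AM − 1:47 AM = 8 hours 20 minutes.

8 hours 20 minutes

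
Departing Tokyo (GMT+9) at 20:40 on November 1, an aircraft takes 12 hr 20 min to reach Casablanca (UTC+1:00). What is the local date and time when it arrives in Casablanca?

01:00 on November 2

Casablanca is 8:00 behind Tokyo.
After 12 hours and 20 minutes it is 09:00 (Nov 2) in Tokyo.
Shift by the zone difference: 09:00 − 8:00 = 01:00 on Nov 2 in Casablanca.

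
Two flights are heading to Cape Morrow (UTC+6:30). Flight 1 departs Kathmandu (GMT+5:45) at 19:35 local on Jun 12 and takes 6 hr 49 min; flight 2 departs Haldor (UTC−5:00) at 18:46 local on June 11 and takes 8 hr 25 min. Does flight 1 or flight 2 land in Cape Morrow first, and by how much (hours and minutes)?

the second, by 12 hours 28 minutes

Flight 1 in UTC: 19:35 − 5:45 = 13:50 on Jun 12.
+6 hours 49 minutes → arrive 20:39 UTC on Jun 12.
Flight 2 in UTC: 18:46 + 5:00 = 23:46 on Jun 11.
+8 hours and 25 minutes → arrive 08:11 UTC on Jun 12.
Flight 2 lands earlier by 12 hours 28 minutes.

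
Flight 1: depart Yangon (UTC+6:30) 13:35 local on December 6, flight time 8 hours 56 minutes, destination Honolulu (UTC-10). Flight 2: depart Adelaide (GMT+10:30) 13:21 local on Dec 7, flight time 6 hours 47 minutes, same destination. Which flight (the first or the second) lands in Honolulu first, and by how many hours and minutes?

the first, by 17 hours 37 minutes

Flight 1 in UTC: 13:35 − 6:30 = 07:05 on Dec 6.
+8 hours and 56 minutes → arrive 16:01 UTC on Dec 6.
Flight 2 in UTC: 13:21 − 10:30 = 02:51 on Dec 7.
+6 hours 47 minutes → arrive 09:38 UTC on Dec 7.
Flight 1 lands earlier by 17 hours 37 minutes.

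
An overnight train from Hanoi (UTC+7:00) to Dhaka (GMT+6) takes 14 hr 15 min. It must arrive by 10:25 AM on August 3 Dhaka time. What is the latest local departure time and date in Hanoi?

9:10 PM on August 2

Target arrival in UTC: 10:25 AM − 6:00 = 4:25 AM on Aug 3.
Subtract 14 hours 15 minutes → departure 2:10 PM UTC on Aug 2.
Hanoi is UTC+7:00: 2:10 PM + 7:00 = 9:10 PM on Aug 2.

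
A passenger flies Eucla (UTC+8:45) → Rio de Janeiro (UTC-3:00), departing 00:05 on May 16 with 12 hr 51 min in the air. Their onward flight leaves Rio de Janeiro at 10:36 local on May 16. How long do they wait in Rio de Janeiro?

9 hours 25 minutes

Convert departure to UTC: 00:05 − 8:45 = 15:20 UTC on May 15.
Add 12 hours and 51 minutes flight time → 04:11 UTC (May 16).
Rio de Janeiro is UTC−3:00, so local arrival = 04:11 − 3:00 = 01:11 on May 16.
Layover = 10:36 − 01:11 = 9 hours 25 minutes.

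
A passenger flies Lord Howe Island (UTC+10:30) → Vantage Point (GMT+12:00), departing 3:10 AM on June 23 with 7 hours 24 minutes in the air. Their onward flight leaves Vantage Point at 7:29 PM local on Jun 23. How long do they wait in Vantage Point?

Convert departure to UTC: 3:10 AM − 10:30 = 4:40 PM UTC on Jun 22.
Add 7 hours 24 minutes flight time → 12:04 AM UTC (Jun 23).
Vantage Point is UTC+12:00, so local arrival = 12:04 AM + 12:00 = 12:04 PM on Jun 23.
Layover = 7:29 PM − 12:04 PM = 7 hours 25 minutes.

7 hours 25 minutes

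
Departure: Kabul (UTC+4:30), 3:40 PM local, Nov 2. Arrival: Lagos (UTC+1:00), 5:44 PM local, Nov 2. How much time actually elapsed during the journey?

Lagos is 3:30 behind Kabul.
Clock-face elapsed time (ignoring zones) is 2 hours 4 minutes.
Actual elapsed = 2 hours 4 minutes + 3:30 = 5 hours 34 minutes.

5 hours 34 minutes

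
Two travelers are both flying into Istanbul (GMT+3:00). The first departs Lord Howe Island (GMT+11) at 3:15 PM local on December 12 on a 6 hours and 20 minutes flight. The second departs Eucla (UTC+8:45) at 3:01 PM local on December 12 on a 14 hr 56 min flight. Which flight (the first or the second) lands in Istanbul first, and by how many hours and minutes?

Flight 1 in UTC: 3:15 PM − 11:00 = 4:15 AM on Dec 12.
+6 hours and 20 minutes → arrive 10:35 AM UTC on Dec 12.
Flight 2 in UTC: 3:01 PM − 8:45 = 6:16 AM on Dec 12.
+14 hours 56 minutes → arrive 9:12 PM UTC on Dec 12.
Flight 1 lands earlier by 10 hours 37 minutes.

the first, by 10 hours 37 minutes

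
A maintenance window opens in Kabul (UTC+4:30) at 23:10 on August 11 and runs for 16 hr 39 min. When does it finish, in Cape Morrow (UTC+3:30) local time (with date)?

Cape Morrow is 1:00 behind Kabul.
After 16 hours 39 minutes it is 15:49 (Aug 12) in Kabul.
Shift by the zone difference: 15:49 − 1:00 = 14:49 on Aug 12 in Cape Morrow.

14:49 on August 12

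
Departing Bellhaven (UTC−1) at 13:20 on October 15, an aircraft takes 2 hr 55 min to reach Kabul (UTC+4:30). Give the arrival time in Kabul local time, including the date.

Convert departure to UTC: 13:20 + 1:00 = 14:20 UTC on Oct 15.
Add 2 hours and 55 minutes travel time → 17:15 UTC.
Kabul is UTC+4:30, so local arrival = 17:15 + 4:30 = 21:45 on Oct 15.

21:45 on October 15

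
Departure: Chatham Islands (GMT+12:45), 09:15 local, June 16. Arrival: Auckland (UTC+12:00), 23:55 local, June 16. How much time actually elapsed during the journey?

15 hours 25 minutes

Departure in UTC: 09:15 − 12:45 = 20:30 on Jun 15.
Arrival in UTC: 23:55 − 12:00 = 11:55 on Jun 16.
Elapsed = 11:55 − 20:30 (+1 day) = 15 hours 25 minutes.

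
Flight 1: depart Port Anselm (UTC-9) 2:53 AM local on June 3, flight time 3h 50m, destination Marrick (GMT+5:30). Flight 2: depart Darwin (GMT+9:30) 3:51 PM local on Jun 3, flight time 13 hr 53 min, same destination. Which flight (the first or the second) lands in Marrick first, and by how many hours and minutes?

the first, by 4 hours 31 minutes

Flight 1 in UTC: 2:53 AM + 9:00 = 11:53 AM on Jun 3.
+3 hours 50 minutes → arrive 3:43 PM UTC on Jun 3.
Flight 2 in UTC: 3:51 PM − 9:30 = 6:21 AM on Jun 3.
+13 hours 53 minutes → arrive 8:14 PM UTC on Jun 3.
Flight 1 lands earlier by 4 hours 31 minutes.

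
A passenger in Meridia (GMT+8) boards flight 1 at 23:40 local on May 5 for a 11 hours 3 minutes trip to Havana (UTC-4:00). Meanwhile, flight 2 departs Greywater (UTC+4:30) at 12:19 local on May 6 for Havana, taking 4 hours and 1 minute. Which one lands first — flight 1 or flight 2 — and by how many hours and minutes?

the first, by 9 hours 7 minutes

Flight 1 in UTC: 23:40 − 8:00 = 15:40 on May 5.
+11 hours 3 minutes → arrive 02:43 UTC on May 6.
Flight 2 in UTC: 12:19 − 4:30 = 07:49 on May 6.
+4 hours 1 minute → arrive 11:50 UTC on May 6.
Flight 1 lands earlier by 9 hours 7 minutes.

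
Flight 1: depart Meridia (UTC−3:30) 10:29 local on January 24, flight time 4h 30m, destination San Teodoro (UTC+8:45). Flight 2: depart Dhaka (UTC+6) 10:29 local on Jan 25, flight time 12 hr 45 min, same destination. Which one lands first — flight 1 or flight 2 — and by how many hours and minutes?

the first, by 22 hours 45 minutes

Flight 1 in UTC: 10:29 + 3:30 = 13:59 on Jan 24.
+4 hours and 30 minutes → arrive 18:29 UTC on Jan 24.
Flight 2 in UTC: 10:29 − 6:00 = 04:29 on Jan 25.
+12 hours 45 minutes → arrive 17:14 UTC on Jan 25.
Flight 1 lands earlier by 22 hours 45 minutes.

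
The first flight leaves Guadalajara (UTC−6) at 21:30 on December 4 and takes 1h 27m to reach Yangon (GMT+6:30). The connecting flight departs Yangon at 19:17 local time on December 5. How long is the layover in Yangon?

Convert departure to UTC: 21:30 + 6:00 = 03:30 UTC on Dec 5.
Add 1 hour 27 minutes flight time → 04:57 UTC.
Yangon is UTC+6:30, so local arrival = 04:57 + 6:30 = 11:27 on Dec 5.
Layover = 19:17 − 11:27 = 7 hours 50 minutes.

7 hours 50 minutes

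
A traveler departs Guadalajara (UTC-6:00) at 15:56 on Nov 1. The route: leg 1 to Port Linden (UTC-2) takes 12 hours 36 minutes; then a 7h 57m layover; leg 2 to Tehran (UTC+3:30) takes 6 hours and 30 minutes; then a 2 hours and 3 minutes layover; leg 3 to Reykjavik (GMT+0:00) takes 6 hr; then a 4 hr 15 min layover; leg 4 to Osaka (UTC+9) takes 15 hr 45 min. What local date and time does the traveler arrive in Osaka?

Convert departure to UTC: 15:56 + 6:00 = 21:56 UTC on Nov 1.
Add 12 hours and 36 minutes leg 1 → 10:32 UTC (Nov 2).
Add 7 hours and 57 minutes layover in Port Linden → 18:29 UTC.
Add 6 hours 30 minutes leg 2 → 00:59 UTC (Nov 3).
Add 2 hours 3 minutes layover in Tehran → 03:02 UTC.
Add 6 hours leg 3 → 09:02 UTC.
Add 4 hours and 15 minutes layover in Reykjavik → 13:17 UTC.
Add 15 hours and 45 minutes leg 4 → 05:02 UTC (Nov 4).
Osaka is UTC+9:00, so local arrival = 05:02 + 9:00 = 14:02 on Nov 4.

14:02 on November 4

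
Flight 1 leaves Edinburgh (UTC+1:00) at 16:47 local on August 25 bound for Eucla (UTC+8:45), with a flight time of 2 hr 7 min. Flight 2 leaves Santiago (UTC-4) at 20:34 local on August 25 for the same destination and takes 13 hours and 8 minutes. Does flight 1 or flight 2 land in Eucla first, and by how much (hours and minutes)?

Flight 1 in UTC: 16:47 − 1:00 = 15:47 on Aug 25.
+2 hours and 7 minutes → arrive 17:54 UTC on Aug 25.
Flight 2 in UTC: 20:34 + 4:00 = 00:34 on Aug 26.
+13 hours 8 minutes → arrive 13:42 UTC on Aug 26.
Flight 1 lands earlier by 19 hours 48 minutes.

the first, by 19 hours 48 minutes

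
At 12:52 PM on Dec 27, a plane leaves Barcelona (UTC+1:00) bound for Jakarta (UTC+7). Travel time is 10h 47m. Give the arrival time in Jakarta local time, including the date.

Convert departure to UTC: 12:52 PM − 1:00 = 11:52 AM UTC on Dec 27.
Add 10 hours and 47 minutes travel time → 10:39 PM UTC.
Jakarta is UTC+7:00, so local arrival = 10:39 PM + 7:00 = 5:39 AM on Dec 28.

5:39 AM on December 28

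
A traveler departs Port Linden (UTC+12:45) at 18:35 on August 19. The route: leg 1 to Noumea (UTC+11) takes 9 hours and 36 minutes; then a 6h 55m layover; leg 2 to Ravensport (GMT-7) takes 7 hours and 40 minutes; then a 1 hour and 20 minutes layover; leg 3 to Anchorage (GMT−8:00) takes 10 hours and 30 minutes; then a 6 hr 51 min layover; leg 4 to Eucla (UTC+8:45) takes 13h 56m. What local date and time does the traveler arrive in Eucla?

23:23 on August 21

Convert departure to UTC: 18:35 − 12:45 = 05:50 UTC on Aug 19.
Add 9 hours and 36 minutes leg 1 → 15:26 UTC.
Add 6 hours 55 minutes layover in Noumea → 22:21 UTC.
Add 7 hours 40 minutes leg 2 → 06:01 UTC (Aug 20).
Add 1 hour and 20 minutes layover in Ravensport → 07:21 UTC.
Add 10 hours and 30 minutes leg 3 → 17:51 UTC.
Add 6 hours and 51 minutes layover in Anchorage → 00:42 UTC (Aug 21).
Add 13 hours and 56 minutes leg 4 → 14:38 UTC.
Eucla is UTC+8:45, so local arrival = 14:38 + 8:45 = 23:23 on Aug 21.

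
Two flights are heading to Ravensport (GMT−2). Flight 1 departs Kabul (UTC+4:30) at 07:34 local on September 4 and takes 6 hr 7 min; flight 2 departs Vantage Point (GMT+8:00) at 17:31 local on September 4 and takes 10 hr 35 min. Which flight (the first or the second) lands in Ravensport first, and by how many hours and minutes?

the first, by 10 hours 55 minutes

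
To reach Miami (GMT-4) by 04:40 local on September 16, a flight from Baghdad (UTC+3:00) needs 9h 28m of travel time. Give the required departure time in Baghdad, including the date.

Target arrival in UTC: 04:40 + 4:00 = 08:40 on Sep 16.
Subtract 9 hours and 28 minutes → departure 23:12 UTC on Sep 15.
Baghdad is UTC+3:00: 23:12 + 3:00 = 02:12 on Sep 16.

02:12 on Sep 16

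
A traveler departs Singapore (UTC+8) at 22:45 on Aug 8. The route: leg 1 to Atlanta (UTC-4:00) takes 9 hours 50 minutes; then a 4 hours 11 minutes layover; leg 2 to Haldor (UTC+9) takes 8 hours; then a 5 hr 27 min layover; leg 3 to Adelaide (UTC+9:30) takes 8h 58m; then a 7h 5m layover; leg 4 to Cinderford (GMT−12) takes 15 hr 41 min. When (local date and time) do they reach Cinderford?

13:57 on August 10

Convert departure to UTC: 22:45 − 8:00 = 14:45 UTC on Aug 8.
Add 9 hours and 50 minutes leg 1 → 00:35 UTC (Aug 9).
Add 4 hours and 11 minutes layover in Atlanta → 04:46 UTC.
Add 8 hours leg 2 → 12:46 UTC.
Add 5 hours 27 minutes layover in Haldor → 18:13 UTC.
Add 8 hours 58 minutes leg 3 → 03:11 UTC (Aug 10).
Add 7 hours 5 minutes layover in Adelaide → 10:16 UTC.
Add 15 hours 41 minutes leg 4 → 01:57 UTC (Aug 11).
Cinderford is UTC−12:00, so local arrival = 01:57 − 12:00 = 13:57 on Aug 10.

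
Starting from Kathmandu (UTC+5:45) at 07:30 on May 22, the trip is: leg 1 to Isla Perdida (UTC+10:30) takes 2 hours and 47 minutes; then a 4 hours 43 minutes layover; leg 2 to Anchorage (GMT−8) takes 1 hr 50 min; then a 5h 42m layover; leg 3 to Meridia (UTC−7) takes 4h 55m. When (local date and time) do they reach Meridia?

Convert departure to UTC: 07:30 − 5:45 = 01:45 UTC on May 22.
Add 2 hours 47 minutes leg 1 → 04:32 UTC.
Add 4 hours 43 minutes layover in Isla Perdida → 09:15 UTC.
Add 1 hour 50 minutes leg 2 → 11:05 UTC.
Add 5 hours 42 minutes layover in Anchorage → 16:47 UTC.
Add 4 hours 55 minutes leg 3 → 21:42 UTC.
Meridia is UTC−7:00, so local arrival = 21:42 − 7:00 = 14:42 on May 22.

14:42 on May 22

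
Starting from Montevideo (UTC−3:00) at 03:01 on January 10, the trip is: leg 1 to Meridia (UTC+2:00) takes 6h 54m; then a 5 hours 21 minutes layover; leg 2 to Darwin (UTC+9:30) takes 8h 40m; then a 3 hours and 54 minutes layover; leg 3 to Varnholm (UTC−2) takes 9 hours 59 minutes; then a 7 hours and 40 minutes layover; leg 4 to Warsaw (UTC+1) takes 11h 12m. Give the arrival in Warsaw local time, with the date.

Convert departure to UTC: 03:01 + 3:00 = 06:01 UTC on Jan 10.
Add 6 hours 54 minutes leg 1 → 12:55 UTC.
Add 5 hours and 21 minutes layover in Meridia → 18:16 UTC.
Add 8 hours 40 minutes leg 2 → 02:56 UTC (Jan 11).
Add 3 hours and 54 minutes layover in Darwin → 06:50 UTC.
Add 9 hours and 59 minutes leg 3 → 16:49 UTC.
Add 7 hours 40 minutes layover in Varnholm → 00:29 UTC (Jan 12).
Add 11 hours and 12 minutes leg 4 → 11:41 UTC.
Warsaw is UTC+1:00, so local arrival = 11:41 + 1:00 = 12:41 on Jan 12.

12:41 on Jan 12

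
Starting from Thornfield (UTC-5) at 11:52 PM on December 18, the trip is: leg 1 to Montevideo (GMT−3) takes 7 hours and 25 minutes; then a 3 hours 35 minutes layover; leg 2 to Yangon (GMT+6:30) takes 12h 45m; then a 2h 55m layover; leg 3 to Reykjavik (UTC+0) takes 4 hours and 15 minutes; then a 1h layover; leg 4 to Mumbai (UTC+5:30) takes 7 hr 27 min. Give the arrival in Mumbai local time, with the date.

Convert departure to UTC: 11:52 PM + 5:00 = 4:52 AM UTC on Dec 19.
Add 7 hours 25 minutes leg 1 → 12:17 PM UTC.
Add 3 hours 35 minutes layover in Montevideo → 3:52 PM UTC.
Add 12 hours 45 minutes leg 2 → 4:37 AM UTC (Dec 20).
Add 2 hours and 55 minutes layover in Yangon → 7:32 AM UTC.
Add 4 hours and 15 minutes leg 3 → 11:47 AM UTC.
Add 1 hour layover in Reykjavik → 12:47 PM UTC.
Add 7 hours 27 minutes leg 4 → 8:14 PM UTC.
Mumbai is UTC+5:30, so local arrival = 8:14 PM + 5:30 = 1:44 AM on Dec 21.

1:44 AM on December 21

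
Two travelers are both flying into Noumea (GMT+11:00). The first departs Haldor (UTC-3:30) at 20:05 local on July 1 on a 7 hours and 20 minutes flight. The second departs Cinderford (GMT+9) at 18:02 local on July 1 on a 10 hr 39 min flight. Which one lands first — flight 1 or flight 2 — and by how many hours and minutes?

Flight 1 in UTC: 20:05 + 3:30 = 23:35 on Jul 1.
+7 hours and 20 minutes → arrive 06:55 UTC on Jul 2.
Flight 2 in UTC: 18:02 − 9:00 = 09:02 on Jul 1.
+10 hours 39 minutes → arrive 19:41 UTC on Jul 1.
Flight 2 lands earlier by 11 hours 14 minutes.

the second, by 11 hours 14 minutes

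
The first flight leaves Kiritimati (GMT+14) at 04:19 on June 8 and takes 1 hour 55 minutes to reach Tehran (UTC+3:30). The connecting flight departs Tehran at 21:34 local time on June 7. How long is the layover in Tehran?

1 hour 50 minutes

Convert departure to UTC: 04:19 − 14:00 = 14:19 UTC on Jun 7.
Add 1 hour 55 minutes flight time → 16:14 UTC.
Tehran is UTC+3:30, so local arrival = 16:14 + 3:30 = 19:44 on Jun 7.
Layover = 21:34 − 19:44 = 1 hour 50 minutes.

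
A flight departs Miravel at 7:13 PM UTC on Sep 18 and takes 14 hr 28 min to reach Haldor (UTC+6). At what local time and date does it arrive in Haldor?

3:41 PM on September 19

Departure is given in UTC: 7:13 PM on Sep 18.
Add 14 hours 28 minutes → 9:41 AM UTC (Sep 19).
Haldor is UTC+6:00: 9:41 AM + 6:00 = 3:41 PM on Sep 19.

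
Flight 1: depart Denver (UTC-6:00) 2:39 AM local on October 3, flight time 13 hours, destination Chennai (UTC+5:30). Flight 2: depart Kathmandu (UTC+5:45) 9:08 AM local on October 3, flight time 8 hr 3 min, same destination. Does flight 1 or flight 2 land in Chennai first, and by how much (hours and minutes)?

the second, by 10 hours 13 minutes

Flight 1 in UTC: 2:39 AM + 6:00 = 8:39 AM on Oct 3.
+13 hours → arrive 9:39 PM UTC on Oct 3.
Flight 2 in UTC: 9:08 AM − 5:45 = 3:23 AM on Oct 3.
+8 hours and 3 minutes → arrive 11:26 AM UTC on Oct 3.
Flight 2 lands earlier by 10 hours 13 minutes.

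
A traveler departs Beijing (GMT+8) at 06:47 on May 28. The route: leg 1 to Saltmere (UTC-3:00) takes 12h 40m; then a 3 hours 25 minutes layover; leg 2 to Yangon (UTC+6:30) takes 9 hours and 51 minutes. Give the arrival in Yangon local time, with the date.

Convert departure to UTC: 06:47 − 8:00 = 22:47 UTC on May 27.
Add 12 hours 40 minutes leg 1 → 11:27 UTC (May 28).
Add 3 hours and 25 minutes layover in Saltmere → 14:52 UTC.
Add 9 hours and 51 minutes leg 2 → 00:43 UTC (May 29).
Yangon is UTC+6:30, so local arrival = 00:43 + 6:30 = 07:13 on May 29.

07:13 on May 29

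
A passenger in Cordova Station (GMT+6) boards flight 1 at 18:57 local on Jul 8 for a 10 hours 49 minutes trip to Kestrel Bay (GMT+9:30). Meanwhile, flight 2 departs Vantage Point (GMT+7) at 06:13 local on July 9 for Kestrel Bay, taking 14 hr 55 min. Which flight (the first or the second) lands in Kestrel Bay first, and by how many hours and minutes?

the first, by 14 hours 22 minutes

Flight 1 in UTC: 18:57 − 6:00 = 12:57 on Jul 8.
+10 hours 49 minutes → arrive 23:46 UTC on Jul 8.
Flight 2 in UTC: 06:13 − 7:00 = 23:13 on Jul 8.
+14 hours and 55 minutes → arrive 14:08 UTC on Jul 9.
Flight 1 lands earlier by 14 hours 22 minutes.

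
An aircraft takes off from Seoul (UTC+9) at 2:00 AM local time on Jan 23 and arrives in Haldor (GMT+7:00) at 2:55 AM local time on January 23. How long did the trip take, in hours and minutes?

Departure in UTC: 2:00 AM − 9:00 = 5:00 PM on Jan 22.
Arrival in UTC: 2:55 AM − 7:00 = 7:55 PM on Jan 22.
Elapsed = 7:55 PM − 5:00 PM = 2 hours 55 minutes.

2 hours 55 minutes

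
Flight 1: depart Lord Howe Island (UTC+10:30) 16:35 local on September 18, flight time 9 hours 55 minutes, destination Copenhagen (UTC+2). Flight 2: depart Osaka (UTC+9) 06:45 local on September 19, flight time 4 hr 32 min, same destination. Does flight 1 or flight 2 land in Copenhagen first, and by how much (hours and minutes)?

Flight 1 in UTC: 16:35 − 10:30 = 06:05 on Sep 18.
+9 hours 55 minutes → arrive 16:00 UTC on Sep 18.
Flight 2 in UTC: 06:45 − 9:00 = 21:45 on Sep 18.
+4 hours 32 minutes → arrive 02:17 UTC on Sep 19.
Flight 1 lands earlier by 10 hours 17 minutes.

the first, by 10 hours 17 minutes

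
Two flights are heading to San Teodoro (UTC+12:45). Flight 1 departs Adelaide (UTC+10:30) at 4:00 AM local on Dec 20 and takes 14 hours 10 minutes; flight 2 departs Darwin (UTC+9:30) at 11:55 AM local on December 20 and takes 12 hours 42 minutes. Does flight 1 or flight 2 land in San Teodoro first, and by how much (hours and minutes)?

Flight 1 in UTC: 4:00 AM − 10:30 = 5:30 PM on Dec 19.
+14 hours 10 minutes → arrive 7:40 AM UTC on Dec 20.
Flight 2 in UTC: 11:55 AM − 9:30 = 2:25 AM on Dec 20.
+12 hours and 42 minutes → arrive 3:07 PM UTC on Dec 20.
Flight 1 lands earlier by 7 hours 27 minutes.

the first, by 7 hours 27 minutes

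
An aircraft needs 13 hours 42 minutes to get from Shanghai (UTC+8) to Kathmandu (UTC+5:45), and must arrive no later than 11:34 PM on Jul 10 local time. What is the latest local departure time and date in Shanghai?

12:07 PM on Jul 10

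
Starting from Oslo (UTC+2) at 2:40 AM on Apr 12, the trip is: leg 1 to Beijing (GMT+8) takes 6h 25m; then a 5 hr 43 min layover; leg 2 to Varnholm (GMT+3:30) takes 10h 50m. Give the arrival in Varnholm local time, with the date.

Convert departure to UTC: 2:40 AM − 2:00 = 12:40 AM UTC on Apr 12.
Add 6 hours 25 minutes leg 1 → 7:05 AM UTC.
Add 5 hours 43 minutes layover in Beijing → 12:48 PM UTC.
Add 10 hours 50 minutes leg 2 → 11:38 PM UTC.
Varnholm is UTC+3:30, so local arrival = 11:38 PM + 3:30 = 3:08 AM on Apr 13.

3:08 AM on April 13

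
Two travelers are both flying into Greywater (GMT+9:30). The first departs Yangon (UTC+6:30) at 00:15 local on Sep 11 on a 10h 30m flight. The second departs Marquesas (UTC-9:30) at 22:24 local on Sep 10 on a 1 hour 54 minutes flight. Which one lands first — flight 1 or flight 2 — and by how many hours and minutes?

the first, by 5 hours 33 minutes

Flight 1 in UTC: 00:15 − 6:30 = 17:45 on Sep 10.
+10 hours and 30 minutes → arrive 04:15 UTC on Sep 11.
Flight 2 in UTC: 22:24 + 9:30 = 07:54 on Sep 11.
+1 hour and 54 minutes → arrive 09:48 UTC on Sep 11.
Flight 1 lands earlier by 5 hours 33 minutes.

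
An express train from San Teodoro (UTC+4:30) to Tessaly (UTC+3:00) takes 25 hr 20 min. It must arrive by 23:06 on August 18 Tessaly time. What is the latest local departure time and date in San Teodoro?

Target arrival in UTC: 23:06 − 3:00 = 20:06 on Aug 18.
Subtract 25 hours 20 minutes → departure 18:46 UTC on Aug 17.
San Teodoro is UTC+4:30: 18:46 + 4:30 = 23:16 on Aug 17.

23:16 on Aug 17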